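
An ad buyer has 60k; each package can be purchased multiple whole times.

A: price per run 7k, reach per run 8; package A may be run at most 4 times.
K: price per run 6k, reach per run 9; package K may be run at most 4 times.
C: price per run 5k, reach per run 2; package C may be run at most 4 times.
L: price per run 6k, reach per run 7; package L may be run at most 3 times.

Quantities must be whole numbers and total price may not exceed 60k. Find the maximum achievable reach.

3×A, 4×K, and 2×L: price 57 ≤ 60, reach 3·8 + 4·9 + 2·7 = 74.
4×A, 4×K, and 1×L: price 58 ≤ 60, reach 4·8 + 4·9 + 1·7 = 75.
Best is 75.

75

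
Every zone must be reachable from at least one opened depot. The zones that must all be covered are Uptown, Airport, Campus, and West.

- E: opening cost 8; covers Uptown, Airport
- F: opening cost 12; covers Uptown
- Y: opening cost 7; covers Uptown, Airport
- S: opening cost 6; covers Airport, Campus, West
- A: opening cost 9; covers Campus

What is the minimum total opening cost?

Choose Y and S: together they cover Uptown, Airport, Campus, West — every zone.
Total opening cost: 7 + 6 = 13.
No cover costs less than 13.

13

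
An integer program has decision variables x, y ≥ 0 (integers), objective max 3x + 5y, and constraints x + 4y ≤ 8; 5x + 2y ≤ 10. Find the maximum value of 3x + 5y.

Relaxing integrality, the LP optimum is 12.33 at (x,y) = (1.33, 1.67), which is not an integer point.
(x,y)=(0,2): 1·0+4·2=8≤8, 5·0+2·2=4≤10, objective 10.
(x,y)=(1,1): 1·1+4·1=5≤8, 5·1+2·1=7≤10, objective 8.
(x,y)=(2,0): 1·2+4·0=2≤8, 5·2+2·0=10≤10, objective 6.
No feasible integer point exceeds 10.

10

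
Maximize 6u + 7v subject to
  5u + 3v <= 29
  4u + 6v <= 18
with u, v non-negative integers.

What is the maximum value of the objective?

25

The continuous relaxation peaks at (4.5, 0) with value 27.00; rounding to a feasible lattice point costs some objective.
(u,v)=(3,1): 5·3+3·1=18≤29, 4·3+6·1=18≤18, objective 25.
(u,v)=(4,0): 5·4+3·0=20≤29, 4·4+6·0=16≤18, objective 24.
(u,v)=(2,1): 5·2+3·1=13≤29, 4·2+6·1=14≤18, objective 19.
No feasible integer point exceeds 25.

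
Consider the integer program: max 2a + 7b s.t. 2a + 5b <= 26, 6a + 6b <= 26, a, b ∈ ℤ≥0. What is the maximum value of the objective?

(a,b)=(0,4): 2·0+5·4=20≤26, 6·0+6·4=24≤26, objective 28.
(a,b)=(1,3): 2·1+5·3=17≤26, 6·1+6·3=24≤26, objective 23.
(a,b)=(0,3): 2·0+5·3=15≤26, 6·0+6·3=18≤26, objective 21.
The best lattice point is (0,4), giving 28.

28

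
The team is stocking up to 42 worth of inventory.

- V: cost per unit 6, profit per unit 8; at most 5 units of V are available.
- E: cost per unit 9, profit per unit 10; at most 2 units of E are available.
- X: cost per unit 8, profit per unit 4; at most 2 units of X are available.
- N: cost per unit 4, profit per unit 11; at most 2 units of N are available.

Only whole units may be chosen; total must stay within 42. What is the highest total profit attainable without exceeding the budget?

64

Take 4×V, 1×E, and 2×N: cost 41 ≤ 42, profit 4·8 + 1·10 + 2·11 = 64.
N has the best ratio (11/4) and is taken to its limit of 2; remaining capacity is filled optimally with the others.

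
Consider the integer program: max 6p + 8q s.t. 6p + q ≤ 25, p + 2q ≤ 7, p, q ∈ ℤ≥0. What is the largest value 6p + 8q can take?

34

(p,q)=(3,2) is feasible, giving 34.
(p,q)=(4,1) is feasible, giving 32.
(p,q)=(2,2) is feasible, giving 28.
No feasible integer point exceeds 34.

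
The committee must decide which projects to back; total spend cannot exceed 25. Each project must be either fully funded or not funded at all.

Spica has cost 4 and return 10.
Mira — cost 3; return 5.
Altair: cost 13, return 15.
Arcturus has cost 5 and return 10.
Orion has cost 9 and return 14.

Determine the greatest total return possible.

40

Allowing fractional choices, the relaxed optimum would be about 43.6, but projects are indivisible.
Spica + Mira + Arcturus + Orion: cost 4 + 3 + 5 + 9 = 21 ≤ 25, return 10 + 5 + 10 + 14 = 39.
Spica + Altair + Arcturus: cost 4 + 13 + 5 = 22 ≤ 25, return 10 + 15 + 10 = 35.
Spica + Mira + Altair + Arcturus: cost 4 + 3 + 13 + 5 = 25 ≤ 25, return 10 + 5 + 15 + 10 = 40.
Best is Spica, Mira, Altair, and Arcturus with total return 40.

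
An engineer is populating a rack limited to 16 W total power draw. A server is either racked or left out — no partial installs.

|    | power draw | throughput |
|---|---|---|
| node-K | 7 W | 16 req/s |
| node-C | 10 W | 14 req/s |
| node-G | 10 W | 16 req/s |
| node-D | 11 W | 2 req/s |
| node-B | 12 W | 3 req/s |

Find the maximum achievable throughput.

16

node-G: power draw 10 ≤ 16, throughput 16.
node-C: power draw 10 ≤ 16, throughput 14.
node-K: power draw 7 ≤ 16, throughput 16.
The maximum throughput is 16; one optimal choice is node-K.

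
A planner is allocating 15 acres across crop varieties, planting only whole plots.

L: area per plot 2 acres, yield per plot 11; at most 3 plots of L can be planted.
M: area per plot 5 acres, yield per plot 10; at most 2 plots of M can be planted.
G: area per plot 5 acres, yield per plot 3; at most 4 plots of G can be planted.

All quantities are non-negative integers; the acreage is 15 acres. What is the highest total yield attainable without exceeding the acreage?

L has the best ratio (11/2); taking only L gives at most 3×11 = 33 (stopped by the supply cap of 3).
Mixing does better — 3×L and 1×M: area 11 ≤ 15, yield 3·11 + 1·10 = 43.

43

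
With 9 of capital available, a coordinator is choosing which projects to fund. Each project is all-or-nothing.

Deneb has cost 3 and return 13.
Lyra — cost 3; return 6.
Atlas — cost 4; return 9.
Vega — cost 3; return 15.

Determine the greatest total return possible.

Take Deneb, Lyra, and Vega: cost 3 + 3 + 3 = 9 ≤ 9, return 13 + 6 + 15 = 34.
No other feasible combination does better.

34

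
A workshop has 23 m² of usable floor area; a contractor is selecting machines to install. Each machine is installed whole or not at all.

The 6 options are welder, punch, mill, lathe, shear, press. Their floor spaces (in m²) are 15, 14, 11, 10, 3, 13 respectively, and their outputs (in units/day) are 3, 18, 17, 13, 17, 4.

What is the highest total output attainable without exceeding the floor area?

35

punch + shear: floor space 14 + 3 = 17 ≤ 23, output 18 + 17 = 35.
mill + shear: floor space 11 + 3 = 14 ≤ 23, output 17 + 17 = 34.
lathe + shear: floor space 10 + 3 = 13 ≤ 23, output 13 + 17 = 30.
Best is punch and shear with total output 35.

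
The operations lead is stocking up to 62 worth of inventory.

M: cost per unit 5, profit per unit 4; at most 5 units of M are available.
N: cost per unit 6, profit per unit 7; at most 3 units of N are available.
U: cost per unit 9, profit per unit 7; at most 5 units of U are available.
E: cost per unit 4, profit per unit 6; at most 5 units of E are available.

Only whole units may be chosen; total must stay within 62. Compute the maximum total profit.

E has the best ratio (6/4); taking only E gives at most 5×6 = 30 (stopped by the supply cap of 5).
Mixing does better — 3×M, 3×N, 1×U, and 5×E: cost 62 ≤ 62, profit 3·4 + 3·7 + 1·7 + 5·6 = 70.

70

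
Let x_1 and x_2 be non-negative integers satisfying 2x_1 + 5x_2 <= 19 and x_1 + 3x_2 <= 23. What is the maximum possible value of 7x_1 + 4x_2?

Relaxing integrality, the LP optimum is 66.50 at (x_1,x_2) = (9.5, 0), which is not an integer point.
(x_1,x_2)=(9,0): 2·9+5·0=18≤19, 1·9+3·0=9≤23, objective 63.
(x_1,x_2)=(8,0): 2·8+5·0=16≤19, 1·8+3·0=8≤23, objective 56.
The best lattice point is (9,0), giving 63.

63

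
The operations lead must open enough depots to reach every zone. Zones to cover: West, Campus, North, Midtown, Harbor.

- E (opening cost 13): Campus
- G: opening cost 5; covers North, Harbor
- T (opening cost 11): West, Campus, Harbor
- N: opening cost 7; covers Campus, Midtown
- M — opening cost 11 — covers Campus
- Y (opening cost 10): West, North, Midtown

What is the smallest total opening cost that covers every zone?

21

The greedy cost-per-new-zone heuristic would pick G, N, and Y for 22, but a cheaper cover exists.
Choose T and Y: together they cover West, Campus, North, Midtown, Harbor — every zone.
Total opening cost: 11 + 10 = 21.
No cover costs less than 21.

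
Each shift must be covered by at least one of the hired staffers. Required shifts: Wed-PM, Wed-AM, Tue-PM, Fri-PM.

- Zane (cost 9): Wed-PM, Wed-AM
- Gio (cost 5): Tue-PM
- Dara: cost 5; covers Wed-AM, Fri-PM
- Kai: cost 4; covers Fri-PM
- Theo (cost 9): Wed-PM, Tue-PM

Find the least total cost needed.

Choose Dara and Theo: together they cover Wed-PM, Wed-AM, Tue-PM, Fri-PM — every shift.
Total cost: 5 + 9 = 14.
No cover costs less than 14.

14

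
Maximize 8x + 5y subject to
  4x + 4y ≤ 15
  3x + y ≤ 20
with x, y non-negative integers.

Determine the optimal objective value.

The continuous relaxation peaks at (3.75, 0) with value 30.00; rounding to a feasible lattice point costs some objective.
(x,y)=(3,0): 4·3+4·0=12≤15, 3·3+1·0=9≤20, objective 24.
(x,y)=(2,1): 4·2+4·1=12≤15, 3·2+1·1=7≤20, objective 21.
The best lattice point is (3,0), giving 24.

24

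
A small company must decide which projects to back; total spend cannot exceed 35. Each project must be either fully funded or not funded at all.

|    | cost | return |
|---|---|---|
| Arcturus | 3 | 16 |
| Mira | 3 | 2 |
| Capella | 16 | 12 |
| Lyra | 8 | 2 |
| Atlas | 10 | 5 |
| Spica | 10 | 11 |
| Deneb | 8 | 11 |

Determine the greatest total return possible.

45

Take Arcturus, Mira, Atlas, Spica, and Deneb: cost 3 + 3 + 10 + 10 + 8 = 34 ≤ 35, return 16 + 2 + 5 + 11 + 11 = 45.
No other feasible combination does better.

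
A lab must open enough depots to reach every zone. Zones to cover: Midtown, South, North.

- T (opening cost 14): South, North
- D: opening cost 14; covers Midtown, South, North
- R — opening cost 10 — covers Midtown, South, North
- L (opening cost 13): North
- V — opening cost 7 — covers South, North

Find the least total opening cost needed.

R alone covers Midtown, South, North — every zone.
Total opening cost: 10.
No cover costs less than 10.

10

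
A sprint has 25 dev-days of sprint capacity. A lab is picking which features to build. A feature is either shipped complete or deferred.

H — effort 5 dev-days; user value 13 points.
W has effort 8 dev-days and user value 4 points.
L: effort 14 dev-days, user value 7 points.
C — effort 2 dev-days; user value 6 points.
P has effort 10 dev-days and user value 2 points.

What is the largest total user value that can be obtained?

This is an integer program with binary decision variables.
H + L + C: effort 5 + 14 + 2 = 21 ≤ 25, user value 13 + 7 + 6 = 26.
H + W + C + P: effort 5 + 8 + 2 + 10 = 25 ≤ 25, user value 13 + 4 + 6 + 2 = 25.
Best is H, L, and C with total user value 26.

26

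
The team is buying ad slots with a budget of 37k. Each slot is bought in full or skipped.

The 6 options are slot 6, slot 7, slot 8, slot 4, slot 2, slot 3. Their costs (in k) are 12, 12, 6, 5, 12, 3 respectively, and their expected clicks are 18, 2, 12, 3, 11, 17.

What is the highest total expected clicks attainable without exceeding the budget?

slot 6 + slot 8 + slot 2 + slot 3: cost 12 + 6 + 12 + 3 = 33 ≤ 37, expected clicks 18 + 12 + 11 + 17 = 58.
slot 6 + slot 8 + slot 4 + slot 3: cost 12 + 6 + 5 + 3 = 26 ≤ 37, expected clicks 18 + 12 + 3 + 17 = 50.
Best is slot 6, slot 8, slot 2, and slot 3 with total expected clicks 58.

58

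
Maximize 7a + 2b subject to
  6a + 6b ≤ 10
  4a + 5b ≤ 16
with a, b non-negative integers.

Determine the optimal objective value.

(a,b)=(1,0) is feasible, giving 7.
(a,b)=(0,1) is feasible, giving 2.
(a,b)=(0,0) is feasible, giving 0.
Maximum is 7 at (a,b)=(1,0).

7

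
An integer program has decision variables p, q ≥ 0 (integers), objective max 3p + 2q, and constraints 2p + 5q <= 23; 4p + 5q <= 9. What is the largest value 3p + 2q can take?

6

(p,q)=(2,0): 2·2+5·0=4≤23, 4·2+5·0=8≤9, objective 6.
(p,q)=(1,1): 2·1+5·1=7≤23, 4·1+5·1=9≤9, objective 5.
(p,q)=(1,0): 2·1+5·0=2≤23, 4·1+5·0=4≤9, objective 3.
No feasible integer point exceeds 6.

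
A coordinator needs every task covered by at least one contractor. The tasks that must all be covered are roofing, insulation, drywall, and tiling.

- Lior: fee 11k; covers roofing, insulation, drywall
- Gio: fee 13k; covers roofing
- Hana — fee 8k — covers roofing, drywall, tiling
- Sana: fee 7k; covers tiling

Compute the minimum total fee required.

Choose Lior and Sana: together they cover roofing, insulation, drywall, tiling — every task.
Total fee: 11 + 7 = 18.

18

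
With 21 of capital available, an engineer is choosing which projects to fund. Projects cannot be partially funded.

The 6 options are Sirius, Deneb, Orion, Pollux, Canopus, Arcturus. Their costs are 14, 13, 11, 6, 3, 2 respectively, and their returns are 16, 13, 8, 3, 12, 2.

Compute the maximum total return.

30

This is an integer program with binary decision variables.
Sirius + Canopus + Arcturus: cost 14 + 3 + 2 = 19 ≤ 21, return 16 + 12 + 2 = 30.
Sirius + Canopus: cost 14 + 3 = 17 ≤ 21, return 16 + 12 = 28.
Best is Sirius, Canopus, and Arcturus with total return 30.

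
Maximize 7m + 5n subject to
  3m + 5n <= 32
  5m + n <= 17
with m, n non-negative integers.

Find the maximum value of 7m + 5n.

Relaxing integrality, the LP optimum is 41.64 at (m,n) = (2.41, 4.95), which is not an integer point.
(m,n)=(2,5): 3·2+5·5=31≤32, 5·2+1·5=15≤17, objective 39.
(m,n)=(2,4): 3·2+5·4=26≤32, 5·2+1·4=14≤17, objective 34.
(m,n)=(1,5): 3·1+5·5=28≤32, 5·1+1·5=10≤17, objective 32.
The best lattice point is (2,5), giving 39.

39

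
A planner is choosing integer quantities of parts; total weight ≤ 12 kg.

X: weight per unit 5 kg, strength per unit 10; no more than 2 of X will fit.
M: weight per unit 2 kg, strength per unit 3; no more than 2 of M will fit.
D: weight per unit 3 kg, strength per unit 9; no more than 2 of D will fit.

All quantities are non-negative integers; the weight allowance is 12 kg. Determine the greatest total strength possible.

28

This is a bounded integer knapsack.
D has the best ratio (9/3); taking only D gives at most 2×9 = 18 (stopped by the supply cap of 2).
Mixing does better — 1×X and 2×D: weight 11 ≤ 12, strength 1·10 + 2·9 = 28.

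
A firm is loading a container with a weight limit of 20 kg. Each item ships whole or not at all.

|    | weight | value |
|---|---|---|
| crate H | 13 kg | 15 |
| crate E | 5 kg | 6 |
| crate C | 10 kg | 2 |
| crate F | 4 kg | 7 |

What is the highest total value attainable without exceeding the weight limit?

Take crate H and crate F: weight 13 + 4 = 17 ≤ 20, value 15 + 7 = 22.
No other feasible combination does better.

22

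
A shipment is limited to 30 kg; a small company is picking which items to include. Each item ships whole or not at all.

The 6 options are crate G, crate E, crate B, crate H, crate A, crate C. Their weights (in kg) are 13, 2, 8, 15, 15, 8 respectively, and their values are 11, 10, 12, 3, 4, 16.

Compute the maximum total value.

39

Allowing fractional choices, the relaxed optimum would be about 48.2, but items are indivisible.
crate G + crate E + crate C: weight 13 + 2 + 8 = 23 ≤ 30, value 11 + 10 + 16 = 37.
crate G + crate B + crate C: weight 13 + 8 + 8 = 29 ≤ 30, value 11 + 12 + 16 = 39.
crate E + crate B + crate C: weight 2 + 8 + 8 = 18 ≤ 30, value 10 + 12 + 16 = 38.
Best is crate G, crate B, and crate C with total value 39.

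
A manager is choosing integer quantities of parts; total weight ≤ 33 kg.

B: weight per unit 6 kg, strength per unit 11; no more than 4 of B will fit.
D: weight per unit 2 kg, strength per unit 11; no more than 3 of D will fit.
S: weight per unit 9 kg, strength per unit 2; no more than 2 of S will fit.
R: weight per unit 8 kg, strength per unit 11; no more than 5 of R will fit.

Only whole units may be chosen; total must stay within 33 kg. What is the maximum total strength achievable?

D has the best ratio (11/2); taking only D gives at most 3×11 = 33 (stopped by the supply cap of 3).
Mixing does better — 3×B, 3×D, and 1×R: weight 32 ≤ 33, strength 3·11 + 3·11 + 1·11 = 77.

77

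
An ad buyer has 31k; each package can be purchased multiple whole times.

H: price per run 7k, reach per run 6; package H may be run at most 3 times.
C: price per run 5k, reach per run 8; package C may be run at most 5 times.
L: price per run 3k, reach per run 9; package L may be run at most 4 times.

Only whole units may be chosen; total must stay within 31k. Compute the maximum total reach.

60

This is a bounded integer knapsack.
3×C and 4×L: price 27 ≤ 31, reach 3·8 + 4·9 = 60.
4×C and 3×L: price 29 ≤ 31, reach 4·8 + 3·9 = 59.
Best is 60.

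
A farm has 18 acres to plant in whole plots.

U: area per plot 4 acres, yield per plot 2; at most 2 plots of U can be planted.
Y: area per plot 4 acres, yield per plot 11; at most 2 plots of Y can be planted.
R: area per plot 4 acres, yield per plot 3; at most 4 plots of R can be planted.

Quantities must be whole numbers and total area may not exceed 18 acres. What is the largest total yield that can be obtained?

This is a bounded integer knapsack.
Y has the best ratio (11/4); taking only Y gives at most 2×11 = 22 (stopped by the supply cap of 2).
Mixing does better — 2×Y and 2×R: area 16 ≤ 18, yield 2·11 + 2·3 = 28.

28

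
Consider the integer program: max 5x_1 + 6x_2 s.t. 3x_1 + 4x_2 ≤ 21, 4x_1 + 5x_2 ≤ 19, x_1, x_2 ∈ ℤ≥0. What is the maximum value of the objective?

The continuous relaxation peaks at (4.75, 0) with value 23.75; rounding to a feasible lattice point costs some objective.
(x_1,x_2)=(1,3) is feasible, giving 23.
(x_1,x_2)=(2,2) is feasible, giving 22.
(x_1,x_2)=(3,1) is feasible, giving 21.
No feasible integer point exceeds 23.

23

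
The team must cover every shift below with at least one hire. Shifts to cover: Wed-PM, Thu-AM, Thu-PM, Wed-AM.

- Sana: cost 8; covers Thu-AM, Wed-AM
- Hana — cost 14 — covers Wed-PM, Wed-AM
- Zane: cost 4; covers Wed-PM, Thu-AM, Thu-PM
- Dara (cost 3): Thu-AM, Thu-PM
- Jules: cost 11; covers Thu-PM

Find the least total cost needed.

12

Choose Sana and Zane: together they cover Wed-PM, Thu-AM, Thu-PM, Wed-AM — every shift.
Total cost: 8 + 4 = 12.
No cover costs less than 12.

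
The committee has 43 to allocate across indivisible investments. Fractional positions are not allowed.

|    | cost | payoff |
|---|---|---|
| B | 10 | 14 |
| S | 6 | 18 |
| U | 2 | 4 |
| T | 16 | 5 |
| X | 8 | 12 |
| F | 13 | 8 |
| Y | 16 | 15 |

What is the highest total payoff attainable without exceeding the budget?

Treat it as a binary knapsack problem.
B + S + U + X + Y: cost 10 + 6 + 2 + 8 + 16 = 42 ≤ 43, payoff 14 + 18 + 4 + 12 + 15 = 63.
B + S + X + Y: cost 10 + 6 + 8 + 16 = 40 ≤ 43, payoff 14 + 18 + 12 + 15 = 59.
Best is B, S, U, X, and Y with total payoff 63.

63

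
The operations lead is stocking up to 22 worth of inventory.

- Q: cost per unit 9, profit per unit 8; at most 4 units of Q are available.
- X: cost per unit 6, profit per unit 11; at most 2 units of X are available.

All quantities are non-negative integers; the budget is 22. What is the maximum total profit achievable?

1×Q and 2×X: cost 21 ≤ 22, profit 1·8 + 2·11 = 30.
2×X: cost 12 ≤ 22, profit 2·11 = 22.
Best is 30.

30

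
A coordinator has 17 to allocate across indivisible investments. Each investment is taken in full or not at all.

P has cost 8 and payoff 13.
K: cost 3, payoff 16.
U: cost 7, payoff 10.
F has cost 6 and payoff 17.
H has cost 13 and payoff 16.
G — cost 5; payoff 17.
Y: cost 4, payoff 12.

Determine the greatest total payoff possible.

50

K + F + G: cost 3 + 6 + 5 = 14 ≤ 17, payoff 16 + 17 + 17 = 50.
P + K + G: cost 8 + 3 + 5 = 16 ≤ 17, payoff 13 + 16 + 17 = 46.
F + G + Y: cost 6 + 5 + 4 = 15 ≤ 17, payoff 17 + 17 + 12 = 46.
Best is K, F, and G with total payoff 50.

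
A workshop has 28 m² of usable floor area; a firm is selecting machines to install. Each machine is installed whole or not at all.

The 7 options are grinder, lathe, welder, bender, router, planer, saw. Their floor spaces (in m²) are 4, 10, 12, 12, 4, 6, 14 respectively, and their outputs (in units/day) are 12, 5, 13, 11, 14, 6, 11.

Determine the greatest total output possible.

45

Treat it as a binary knapsack problem.
Take grinder, welder, router, and planer: floor space 4 + 12 + 4 + 6 = 26 ≤ 28, output 12 + 13 + 14 + 6 = 45.
No other feasible combination does better.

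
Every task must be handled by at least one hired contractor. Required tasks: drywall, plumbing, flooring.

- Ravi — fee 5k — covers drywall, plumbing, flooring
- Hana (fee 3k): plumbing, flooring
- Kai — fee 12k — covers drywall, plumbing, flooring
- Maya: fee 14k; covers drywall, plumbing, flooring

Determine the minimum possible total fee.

5

The greedy cost-per-new-task heuristic would pick Hana and Ravi for 8, but a cheaper cover exists.
Ravi alone covers drywall, plumbing, flooring — every task.
Total fee: 5.
No cover costs less than 5.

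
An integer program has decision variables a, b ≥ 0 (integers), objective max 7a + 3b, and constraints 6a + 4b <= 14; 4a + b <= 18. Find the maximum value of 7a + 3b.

14

Relaxing integrality, the LP optimum is 16.33 at (a,b) = (2.33, 0), which is not an integer point.
(a,b)=(2,0): 6·2+4·0=12≤14, 4·2+1·0=8≤18, objective 14.
(a,b)=(1,1): 6·1+4·1=10≤14, 4·1+1·1=5≤18, objective 10.
(a,b)=(1,0): 6·1+4·0=6≤14, 4·1+1·0=4≤18, objective 7.
No feasible integer point exceeds 14.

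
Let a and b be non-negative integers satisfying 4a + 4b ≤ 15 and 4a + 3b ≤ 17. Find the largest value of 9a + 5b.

27

Relaxing integrality, the LP optimum is 33.75 at (a,b) = (3.75, 0), which is not an integer point.
(a,b)=(3,0): 4·3+4·0=12≤15, 4·3+3·0=12≤17, objective 27.
(a,b)=(2,1): 4·2+4·1=12≤15, 4·2+3·1=11≤17, objective 23.
Maximum is 27 at (a,b)=(3,0).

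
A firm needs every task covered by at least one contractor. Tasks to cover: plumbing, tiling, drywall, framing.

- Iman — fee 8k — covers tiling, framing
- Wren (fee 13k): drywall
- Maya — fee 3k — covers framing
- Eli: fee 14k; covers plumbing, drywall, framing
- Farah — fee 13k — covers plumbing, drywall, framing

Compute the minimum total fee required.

The greedy cost-per-new-task heuristic would pick Maya, Farah, and Iman for 24, but a cheaper cover exists.
Choose Iman and Farah: together they cover plumbing, tiling, drywall, framing — every task.
Total fee: 8 + 13 = 21.
No cover costs less than 21.

21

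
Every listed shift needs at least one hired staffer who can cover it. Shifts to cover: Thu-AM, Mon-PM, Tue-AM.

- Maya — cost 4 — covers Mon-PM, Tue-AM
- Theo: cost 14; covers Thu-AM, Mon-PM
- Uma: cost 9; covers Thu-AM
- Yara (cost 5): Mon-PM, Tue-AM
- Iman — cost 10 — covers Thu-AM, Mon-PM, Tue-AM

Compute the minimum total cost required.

10

The greedy cost-per-new-shift heuristic would pick Maya and Uma for 13, but a cheaper cover exists.
Iman alone covers Thu-AM, Mon-PM, Tue-AM — every shift.
Total cost: 10.
No cover costs less than 10.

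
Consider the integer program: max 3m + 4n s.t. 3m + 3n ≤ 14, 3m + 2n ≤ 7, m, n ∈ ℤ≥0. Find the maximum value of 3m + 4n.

Relaxing integrality, the LP optimum is 14.00 at (m,n) = (0, 3.5), which is not an integer point.
(m,n)=(0,3): 3·0+3·3=9≤14, 3·0+2·3=6≤7, objective 12.
(m,n)=(1,2): 3·1+3·2=9≤14, 3·1+2·2=7≤7, objective 11.
(m,n)=(0,2): 3·0+3·2=6≤14, 3·0+2·2=4≤7, objective 8.
The best lattice point is (0,3), giving 12.

12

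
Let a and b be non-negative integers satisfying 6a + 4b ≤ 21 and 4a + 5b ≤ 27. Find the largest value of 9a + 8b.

(a,b)=(0,5) is feasible, giving 40.
(a,b)=(0,4) is feasible, giving 32.
Maximum is 40 at (a,b)=(0,5).

40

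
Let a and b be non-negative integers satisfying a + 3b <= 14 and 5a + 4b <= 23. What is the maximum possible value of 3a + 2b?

13

The continuous relaxation peaks at (4.6, 0) with value 13.80; rounding to a feasible lattice point costs some objective.
(a,b)=(3,2): 1·3+3·2=9≤14, 5·3+4·2=23≤23, objective 13.
(a,b)=(4,0): 1·4+3·0=4≤14, 5·4+4·0=20≤23, objective 12.
(a,b)=(2,3): 1·2+3·3=11≤14, 5·2+4·3=22≤23, objective 12.
(a,b)=(3,1): 1·3+3·1=6≤14, 5·3+4·1=19≤23, objective 11.
No feasible integer point exceeds 13.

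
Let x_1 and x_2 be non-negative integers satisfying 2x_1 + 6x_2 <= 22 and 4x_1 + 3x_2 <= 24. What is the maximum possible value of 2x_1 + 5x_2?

19

(x_1,x_2)=(2,3): 2·2+6·3=22≤22, 4·2+3·3=17≤24, objective 19.
(x_1,x_2)=(4,2): 2·4+6·2=20≤22, 4·4+3·2=22≤24, objective 18.
(x_1,x_2)=(1,3): 2·1+6·3=20≤22, 4·1+3·3=13≤24, objective 17.
No feasible integer point exceeds 19.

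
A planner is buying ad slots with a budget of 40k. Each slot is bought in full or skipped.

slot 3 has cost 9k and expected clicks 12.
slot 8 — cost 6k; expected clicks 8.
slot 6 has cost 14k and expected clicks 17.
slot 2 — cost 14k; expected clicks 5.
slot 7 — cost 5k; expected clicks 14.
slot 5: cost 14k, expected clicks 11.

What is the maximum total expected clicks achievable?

51

Allowing fractional choices, the relaxed optimum would be about 55.7, but ad slots are indivisible.
slot 3 + slot 8 + slot 6 + slot 7: cost 9 + 6 + 14 + 5 = 34 ≤ 40, expected clicks 12 + 8 + 17 + 14 = 51.
slot 8 + slot 6 + slot 7 + slot 5: cost 6 + 14 + 5 + 14 = 39 ≤ 40, expected clicks 8 + 17 + 14 + 11 = 50.
Best is slot 3, slot 8, slot 6, and slot 7 with total expected clicks 51.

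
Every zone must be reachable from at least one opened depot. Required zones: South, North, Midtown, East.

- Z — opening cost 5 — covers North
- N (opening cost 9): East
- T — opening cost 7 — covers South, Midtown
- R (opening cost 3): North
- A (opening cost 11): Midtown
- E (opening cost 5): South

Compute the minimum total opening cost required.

19

Choose N, T, and R: together they cover South, North, Midtown, East — every zone.
Total opening cost: 9 + 7 + 3 = 19.
No cover costs less than 19.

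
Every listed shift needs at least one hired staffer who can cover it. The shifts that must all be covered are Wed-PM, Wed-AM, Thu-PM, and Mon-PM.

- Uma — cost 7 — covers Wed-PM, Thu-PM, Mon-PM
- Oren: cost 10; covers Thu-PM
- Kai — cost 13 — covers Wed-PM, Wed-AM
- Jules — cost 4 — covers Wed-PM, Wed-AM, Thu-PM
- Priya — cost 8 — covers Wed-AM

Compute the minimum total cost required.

11

Choose Uma and Jules: together they cover Wed-PM, Wed-AM, Thu-PM, Mon-PM — every shift.
Total cost: 7 + 4 = 11.
No cover costs less than 11.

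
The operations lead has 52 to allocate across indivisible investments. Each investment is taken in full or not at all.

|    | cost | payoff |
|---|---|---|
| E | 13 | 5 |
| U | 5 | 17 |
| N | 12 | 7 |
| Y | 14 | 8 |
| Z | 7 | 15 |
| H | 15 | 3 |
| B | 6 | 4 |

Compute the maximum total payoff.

U + N + Y + Z + B: cost 5 + 12 + 14 + 7 + 6 = 44 ≤ 52, payoff 17 + 7 + 8 + 15 + 4 = 51.
E + U + N + Y + Z: cost 13 + 5 + 12 + 14 + 7 = 51 ≤ 52, payoff 5 + 17 + 7 + 8 + 15 = 52.
Best is E, U, N, Y, and Z with total payoff 52.

52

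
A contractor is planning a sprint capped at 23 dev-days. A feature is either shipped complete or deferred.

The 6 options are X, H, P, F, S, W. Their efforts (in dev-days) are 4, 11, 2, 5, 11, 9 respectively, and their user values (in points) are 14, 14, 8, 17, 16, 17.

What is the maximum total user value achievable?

56

Allowing fractional choices, the relaxed optimum would be about 60.4, but features are indivisible.
X + P + F + W: effort 4 + 2 + 5 + 9 = 20 ≤ 23, user value 14 + 8 + 17 + 17 = 56.
X + P + F + S: effort 4 + 2 + 5 + 11 = 22 ≤ 23, user value 14 + 8 + 17 + 16 = 55.
Best is X, P, F, and W with total user value 56.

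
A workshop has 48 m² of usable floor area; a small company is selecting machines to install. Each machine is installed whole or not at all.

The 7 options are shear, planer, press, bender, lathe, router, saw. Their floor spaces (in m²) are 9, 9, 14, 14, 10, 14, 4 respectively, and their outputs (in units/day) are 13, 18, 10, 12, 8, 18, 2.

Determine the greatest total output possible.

61

This is an integer program with binary decision variables.
Allowing fractional choices, the relaxed optimum would be about 62.6, but machines are indivisible.
shear + planer + press + router: floor space 9 + 9 + 14 + 14 = 46 ≤ 48, output 13 + 18 + 10 + 18 = 59.
shear + planer + bender + router: floor space 9 + 9 + 14 + 14 = 46 ≤ 48, output 13 + 18 + 12 + 18 = 61.
shear + planer + lathe + router + saw: floor space 9 + 9 + 10 + 14 + 4 = 46 ≤ 48, output 13 + 18 + 8 + 18 + 2 = 59.
Best is shear, planer, bender, and router with total output 61.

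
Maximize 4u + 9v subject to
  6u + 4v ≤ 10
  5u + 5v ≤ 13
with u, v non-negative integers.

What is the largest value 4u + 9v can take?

18

The continuous relaxation peaks at (0, 2.5) with value 22.50; rounding to a feasible lattice point costs some objective.
(u,v)=(0,2): 6·0+4·2=8≤10, 5·0+5·2=10≤13, objective 18.
(u,v)=(1,1): 6·1+4·1=10≤10, 5·1+5·1=10≤13, objective 13.
(u,v)=(0,1): 6·0+4·1=4≤10, 5·0+5·1=5≤13, objective 9.
The best lattice point is (0,2), giving 18.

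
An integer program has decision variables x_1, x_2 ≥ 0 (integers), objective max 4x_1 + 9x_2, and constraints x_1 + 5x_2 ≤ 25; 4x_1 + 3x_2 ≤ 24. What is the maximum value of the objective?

(x_1,x_2)=(3,4): 1·3+5·4=23≤25, 4·3+3·4=24≤24, objective 48.
(x_1,x_2)=(2,4): 1·2+5·4=22≤25, 4·2+3·4=20≤24, objective 44.
(x_1,x_2)=(1,4): 1·1+5·4=21≤25, 4·1+3·4=16≤24, objective 40.
No feasible integer point exceeds 48.

48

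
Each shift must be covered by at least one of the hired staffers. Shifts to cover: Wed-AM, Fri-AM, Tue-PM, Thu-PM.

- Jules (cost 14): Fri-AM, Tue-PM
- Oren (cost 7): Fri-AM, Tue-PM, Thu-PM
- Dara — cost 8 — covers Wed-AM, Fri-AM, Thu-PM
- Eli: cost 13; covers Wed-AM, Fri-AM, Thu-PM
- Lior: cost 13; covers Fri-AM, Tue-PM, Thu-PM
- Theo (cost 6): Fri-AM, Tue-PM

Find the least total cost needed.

14

The greedy cost-per-new-shift heuristic would pick Oren and Dara for 15, but a cheaper cover exists.
Choose Dara and Theo: together they cover Wed-AM, Fri-AM, Tue-PM, Thu-PM — every shift.
Total cost: 8 + 6 = 14.
No cover costs less than 14.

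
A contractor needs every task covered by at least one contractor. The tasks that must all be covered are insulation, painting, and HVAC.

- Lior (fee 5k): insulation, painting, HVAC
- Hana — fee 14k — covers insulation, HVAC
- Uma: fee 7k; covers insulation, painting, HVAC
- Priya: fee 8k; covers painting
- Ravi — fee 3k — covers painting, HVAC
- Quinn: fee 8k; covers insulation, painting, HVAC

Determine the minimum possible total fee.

The greedy cost-per-new-task heuristic would pick Ravi and Lior for 8, but a cheaper cover exists.
Lior alone covers insulation, painting, HVAC — every task.
Total fee: 5.
No cover costs less than 5.

5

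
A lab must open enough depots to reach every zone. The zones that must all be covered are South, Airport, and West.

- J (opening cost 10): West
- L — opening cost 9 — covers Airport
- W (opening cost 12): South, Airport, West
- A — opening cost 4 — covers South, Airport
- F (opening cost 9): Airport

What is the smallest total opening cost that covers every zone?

12

The greedy cost-per-new-zone heuristic would pick A and J for 14, but a cheaper cover exists.
W alone covers South, Airport, West — every zone.
Total opening cost: 12.
No cover costs less than 12.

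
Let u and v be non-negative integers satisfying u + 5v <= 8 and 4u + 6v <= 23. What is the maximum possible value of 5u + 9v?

25

Relaxing integrality, the LP optimum is 29.71 at (u,v) = (4.79, 0.643), which is not an integer point.
(u,v)=(5,0) is feasible, giving 25.
(u,v)=(3,1) is feasible, giving 24.
No feasible integer point exceeds 25.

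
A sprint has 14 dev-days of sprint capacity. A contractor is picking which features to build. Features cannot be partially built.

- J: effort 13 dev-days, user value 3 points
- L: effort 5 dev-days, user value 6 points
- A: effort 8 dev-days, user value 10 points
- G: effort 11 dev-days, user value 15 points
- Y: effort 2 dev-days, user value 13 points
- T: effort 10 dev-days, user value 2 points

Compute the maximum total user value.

28

Take G and Y: effort 11 + 2 = 13 ≤ 14, user value 15 + 13 = 28.
No other feasible combination does better.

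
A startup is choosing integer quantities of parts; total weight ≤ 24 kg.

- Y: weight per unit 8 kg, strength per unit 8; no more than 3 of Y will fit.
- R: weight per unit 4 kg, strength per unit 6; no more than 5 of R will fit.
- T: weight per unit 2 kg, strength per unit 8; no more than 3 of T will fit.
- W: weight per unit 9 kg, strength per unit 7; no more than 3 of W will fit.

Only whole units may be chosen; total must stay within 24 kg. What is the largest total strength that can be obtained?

T has the best ratio (8/2); taking only T gives at most 3×8 = 24 (stopped by the supply cap of 3).
Mixing does better — 4×R and 3×T: weight 22 ≤ 24, strength 4·6 + 3·8 = 48.

48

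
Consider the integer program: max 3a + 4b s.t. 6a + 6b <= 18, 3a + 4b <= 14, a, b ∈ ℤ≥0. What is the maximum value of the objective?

12

(a,b)=(0,3): 6·0+6·3=18≤18, 3·0+4·3=12≤14, objective 12.
(a,b)=(1,2): 6·1+6·2=18≤18, 3·1+4·2=11≤14, objective 11.
(a,b)=(0,2): 6·0+6·2=12≤18, 3·0+4·2=8≤14, objective 8.
Maximum is 12 at (a,b)=(0,3).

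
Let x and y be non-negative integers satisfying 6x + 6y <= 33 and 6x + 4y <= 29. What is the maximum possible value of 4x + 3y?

19

(x,y)=(4,1): 6·4+6·1=30≤33, 6·4+4·1=28≤29, objective 19.
(x,y)=(3,2): 6·3+6·2=30≤33, 6·3+4·2=26≤29, objective 18.
The best lattice point is (4,1), giving 19.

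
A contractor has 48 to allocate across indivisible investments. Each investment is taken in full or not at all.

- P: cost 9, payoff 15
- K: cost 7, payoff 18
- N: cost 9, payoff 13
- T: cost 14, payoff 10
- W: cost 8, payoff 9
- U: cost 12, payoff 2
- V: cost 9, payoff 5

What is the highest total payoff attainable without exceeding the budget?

Allowing fractional choices, the relaxed optimum would be about 65.6, but investments are indivisible.
P + K + N + T + V: cost 9 + 7 + 9 + 14 + 9 = 48 ≤ 48, payoff 15 + 18 + 13 + 10 + 5 = 61.
P + K + N + T + W: cost 9 + 7 + 9 + 14 + 8 = 47 ≤ 48, payoff 15 + 18 + 13 + 10 + 9 = 65.
Best is P, K, N, T, and W with total payoff 65.

65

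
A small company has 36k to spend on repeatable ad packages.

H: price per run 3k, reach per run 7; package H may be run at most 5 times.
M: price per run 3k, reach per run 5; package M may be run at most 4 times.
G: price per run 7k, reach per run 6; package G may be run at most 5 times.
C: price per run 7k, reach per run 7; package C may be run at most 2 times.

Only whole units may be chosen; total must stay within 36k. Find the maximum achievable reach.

This is a bounded integer knapsack.
H has the best ratio (7/3); taking only H gives at most 5×7 = 35 (stopped by the supply cap of 5).
Mixing does better — 5×H, 4×M, and 1×C: price 34 ≤ 36, reach 5·7 + 4·5 + 1·7 = 62.

62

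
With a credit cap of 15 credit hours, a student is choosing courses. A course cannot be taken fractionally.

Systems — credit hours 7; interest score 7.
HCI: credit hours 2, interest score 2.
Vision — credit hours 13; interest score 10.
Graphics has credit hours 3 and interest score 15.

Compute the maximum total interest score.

Treat it as a binary knapsack problem.
Allowing fractional choices, the relaxed optimum would be about 26.3, but courses are indivisible.
Systems + Graphics: credit hours 7 + 3 = 10 ≤ 15, interest score 7 + 15 = 22.
Systems + HCI + Graphics: credit hours 7 + 2 + 3 = 12 ≤ 15, interest score 7 + 2 + 15 = 24.
Best is Systems, HCI, and Graphics with total interest score 24.

24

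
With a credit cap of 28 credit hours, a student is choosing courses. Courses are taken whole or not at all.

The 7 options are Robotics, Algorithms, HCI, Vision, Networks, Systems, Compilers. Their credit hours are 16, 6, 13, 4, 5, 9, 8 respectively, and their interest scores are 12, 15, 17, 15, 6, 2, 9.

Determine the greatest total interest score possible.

53

Algorithms + HCI + Vision: credit hours 6 + 13 + 4 = 23 ≤ 28, interest score 15 + 17 + 15 = 47.
Algorithms + HCI + Vision + Networks: credit hours 6 + 13 + 4 + 5 = 28 ≤ 28, interest score 15 + 17 + 15 + 6 = 53.
Algorithms + Vision + Networks + Compilers: credit hours 6 + 4 + 5 + 8 = 23 ≤ 28, interest score 15 + 15 + 6 + 9 = 45.
Best is Algorithms, HCI, Vision, and Networks with total interest score 53.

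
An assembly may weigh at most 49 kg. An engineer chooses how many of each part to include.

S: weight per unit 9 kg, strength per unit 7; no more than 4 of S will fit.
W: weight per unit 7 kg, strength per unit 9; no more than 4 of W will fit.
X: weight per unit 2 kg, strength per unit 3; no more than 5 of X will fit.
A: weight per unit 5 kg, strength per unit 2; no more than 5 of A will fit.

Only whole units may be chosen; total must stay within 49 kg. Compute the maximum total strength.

X has the best ratio (3/2); taking only X gives at most 5×3 = 15 (stopped by the supply cap of 5).
Mixing does better — 1×S, 4×W, and 5×X: weight 47 ≤ 49, strength 1·7 + 4·9 + 5·3 = 58.

58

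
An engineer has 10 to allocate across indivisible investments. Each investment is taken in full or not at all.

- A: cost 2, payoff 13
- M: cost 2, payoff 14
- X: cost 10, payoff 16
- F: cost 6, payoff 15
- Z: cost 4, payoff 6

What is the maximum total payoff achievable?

42

This is an integer program with binary decision variables.
M + F: cost 2 + 6 = 8 ≤ 10, payoff 14 + 15 = 29.
A + M + Z: cost 2 + 2 + 4 = 8 ≤ 10, payoff 13 + 14 + 6 = 33.
A + M + F: cost 2 + 2 + 6 = 10 ≤ 10, payoff 13 + 14 + 15 = 42.
Best is A, M, and F with total payoff 42.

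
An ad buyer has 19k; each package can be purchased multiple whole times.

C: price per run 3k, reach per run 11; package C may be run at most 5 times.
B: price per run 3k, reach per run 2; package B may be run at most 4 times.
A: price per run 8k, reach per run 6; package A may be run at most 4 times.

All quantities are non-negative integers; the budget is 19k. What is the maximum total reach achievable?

5×C and 1×B: price 18 ≤ 19, reach 5·11 + 1·2 = 57.
5×C: price 15 ≤ 19, reach 5·11 = 55.
Best is 57.

57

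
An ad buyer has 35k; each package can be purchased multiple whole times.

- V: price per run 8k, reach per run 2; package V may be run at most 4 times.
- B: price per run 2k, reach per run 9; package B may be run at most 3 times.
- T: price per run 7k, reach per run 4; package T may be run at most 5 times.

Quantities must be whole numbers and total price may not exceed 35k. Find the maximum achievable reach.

This is a bounded integer knapsack.
B has the best ratio (9/2); taking only B gives at most 3×9 = 27 (stopped by the supply cap of 3).
Mixing does better — 3×B and 4×T: price 34 ≤ 35, reach 3·9 + 4·4 = 43.

43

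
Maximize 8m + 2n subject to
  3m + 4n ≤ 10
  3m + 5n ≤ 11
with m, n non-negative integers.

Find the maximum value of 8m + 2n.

24

Relaxing integrality, the LP optimum is 26.67 at (m,n) = (3.33, 0), which is not an integer point.
(m,n)=(3,0): 3·3+4·0=9≤10, 3·3+5·0=9≤11, objective 24.
(m,n)=(2,1): 3·2+4·1=10≤10, 3·2+5·1=11≤11, objective 18.
(m,n)=(2,0): 3·2+4·0=6≤10, 3·2+5·0=6≤11, objective 16.
The best lattice point is (3,0), giving 24.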